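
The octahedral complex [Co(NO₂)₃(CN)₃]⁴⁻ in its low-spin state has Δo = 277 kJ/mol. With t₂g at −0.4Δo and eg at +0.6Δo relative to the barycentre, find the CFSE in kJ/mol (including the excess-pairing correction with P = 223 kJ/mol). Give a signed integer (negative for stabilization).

-276

Ligand charges: 3×(-1) from NO₂⁻ and 3×(-1) from CN⁻ sum to -6; with overall charge -4, Co is +2.
Co sits in group 9; removing 2 electrons leaves Co²⁺ with 9 − 2 = 7 d electrons.
The d⁷ electrons fill as t₂g⁶ eg¹.
Orbital CFSE = 6(-0.4) + 1(0.6) = -1.8Δo = -1.8 × 277 = -499 kJ/mol.
Pairing penalty: 3 pairs vs 2 in the high-spin reference → 1 extra × P = 223 kJ/mol.
Overall CFSE = -499 + 223 = -276 kJ/mol.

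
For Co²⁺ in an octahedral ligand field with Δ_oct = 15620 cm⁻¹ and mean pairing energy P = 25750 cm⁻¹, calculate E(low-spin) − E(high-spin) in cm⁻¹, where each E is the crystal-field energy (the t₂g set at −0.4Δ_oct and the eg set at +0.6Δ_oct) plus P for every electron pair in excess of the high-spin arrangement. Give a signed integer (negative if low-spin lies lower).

10130

Co is in group 9, so Co²⁺ is d⁷ (9 − 2 = 7).
In the high-spin limit (t₂g⁵ eg²) the orbital term is -0.8Δ_oct = -12496 cm⁻¹, with no excess pairing.
Low-spin t₂g⁶ eg¹ gives -1.8Δ_oct = -28116 cm⁻¹, but forming 1 extra pair costs 1P = 25750 cm⁻¹, so E(LS) = -28116 + 25750 = -2366 cm⁻¹.
The difference is -2366 − (-12496) = 10130 cm⁻¹, so high-spin lies lower.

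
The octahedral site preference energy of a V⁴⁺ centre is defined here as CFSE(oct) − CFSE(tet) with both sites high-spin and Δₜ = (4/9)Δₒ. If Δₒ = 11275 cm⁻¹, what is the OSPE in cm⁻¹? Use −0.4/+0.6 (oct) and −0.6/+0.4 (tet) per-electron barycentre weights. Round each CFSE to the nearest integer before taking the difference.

V sits in group 5; removing 4 electrons leaves V⁴⁺ with 5 − 4 = 1 d electrons.
Octahedral (high-spin): t₂g¹ eg⁰, CFSE = 1(−0.4) + 0(+0.6) = -0.4Δₒ = -0.4 × 11275 = -4510 cm⁻¹.
Tetrahedral e¹ t₂⁰ gives -0.6Δₜ = -0.6 × (4/9) × 11275 = -3007 cm⁻¹.
Subtracting, OSPE = -4510 − (-3007) = -1503 cm⁻¹.

-1503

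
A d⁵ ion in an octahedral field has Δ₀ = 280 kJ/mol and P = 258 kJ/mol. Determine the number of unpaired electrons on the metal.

1

Here Δ₀ > P (280 > 258), so the low-spin state is favoured.
That gives t₂g⁵ eg⁰.
Unpaired electrons: 1.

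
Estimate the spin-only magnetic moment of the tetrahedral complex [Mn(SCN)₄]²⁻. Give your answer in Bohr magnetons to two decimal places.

Each SCN⁻ contributes -1; 4 × (-1) = -4. With overall charge -2, Mn is in the +2 oxidation state.
Mn²⁺: group 7, so d-count = 7 − 2 = 5.
With tetrahedral geometry the complex is necessarily high-spin.
Configuration: e² t₂³ → 5 unpaired electrons.
μ(spin-only) = √[5(5+2)] = √35 ≈ 5.92 Bohr magnetons.

5.92 Bohr magnetons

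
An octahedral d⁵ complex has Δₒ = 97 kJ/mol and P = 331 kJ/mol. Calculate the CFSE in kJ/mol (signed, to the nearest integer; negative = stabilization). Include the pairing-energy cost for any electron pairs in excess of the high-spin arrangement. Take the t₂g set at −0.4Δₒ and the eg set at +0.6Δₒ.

0

Since Δₒ = 97 kJ/mol < P = 331 kJ/mol, the complex adopts the high-spin configuration.
That gives t₂g³ eg².
Orbital CFSE = 0.0Δₒ = 0.0 × 97 = 0 kJ/mol.
High-spin has no excess pairs, so no pairing correction applies.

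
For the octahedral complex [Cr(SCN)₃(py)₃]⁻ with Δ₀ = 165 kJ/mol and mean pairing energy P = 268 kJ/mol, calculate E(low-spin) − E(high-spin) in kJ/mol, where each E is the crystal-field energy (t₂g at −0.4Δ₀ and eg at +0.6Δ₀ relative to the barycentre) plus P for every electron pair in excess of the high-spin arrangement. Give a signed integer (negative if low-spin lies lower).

Ligand charges: 3×(-1) from SCN⁻ and 3×(+0) from py sum to -3; with overall charge -1, Cr is +2.
Cr is in group 6, so Cr²⁺ is d⁴ (6 − 2 = 4).
High-spin d⁴ fills as t₂g³ eg¹ with CFSE 3(−0.4) + 1(+0.6) = -0.6Δ₀ = -99 kJ/mol.
Low-spin t₂g⁴ eg⁰ gives -1.6Δ₀ = -264 kJ/mol, but forming 1 extra pair costs 1P = 268 kJ/mol, so E(LS) = -264 + 268 = 4 kJ/mol.
The difference is 4 − (-99) = 103 kJ/mol, so high-spin lies lower.

103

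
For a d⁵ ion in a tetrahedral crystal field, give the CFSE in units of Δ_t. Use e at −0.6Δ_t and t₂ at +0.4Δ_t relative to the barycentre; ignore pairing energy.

0.0 Δ_t

Tetrahedral splitting is small, so the complex is high-spin.
Configuration: e² t₂³.
CFSE = 2(-0.6Δ_t) + 3(0.4Δ_t) = -1.2Δ_t + 1.2Δ_t = 0.0Δ_t.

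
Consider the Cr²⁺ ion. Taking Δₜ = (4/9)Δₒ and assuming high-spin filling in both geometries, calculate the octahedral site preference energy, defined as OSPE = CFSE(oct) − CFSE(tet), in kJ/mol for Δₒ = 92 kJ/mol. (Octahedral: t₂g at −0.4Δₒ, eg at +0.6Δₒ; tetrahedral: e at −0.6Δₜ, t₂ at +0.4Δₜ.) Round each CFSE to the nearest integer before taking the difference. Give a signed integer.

-39

Cr sits in group 6; removing 2 electrons leaves Cr²⁺ with 6 − 2 = 4 d electrons.
Octahedral (high-spin): t₂g³ eg¹, CFSE = 3(−0.4) + 1(+0.6) = -0.6Δₒ = -0.6 × 92 = -55 kJ/mol.
Tetrahedral: e² t₂², CFSE = 2(−0.6) + 2(+0.4) = -0.4Δₜ = -0.4 × (4/9) × 92 = -16 kJ/mol.
Subtracting, OSPE = -55 − (-16) = -39 kJ/mol.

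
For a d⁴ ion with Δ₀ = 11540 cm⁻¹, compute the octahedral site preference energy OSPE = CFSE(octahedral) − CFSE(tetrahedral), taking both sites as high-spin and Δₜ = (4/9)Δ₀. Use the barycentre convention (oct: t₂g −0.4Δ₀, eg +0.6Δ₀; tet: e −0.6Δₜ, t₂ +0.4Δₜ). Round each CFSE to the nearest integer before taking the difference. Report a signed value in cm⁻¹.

-4872

Octahedral high-spin t₂g³ eg¹: CFSE = -0.6 × 11540 = -6924 cm⁻¹.
In a tetrahedral site the filling is e² t₂²: CFSE(tet) = -0.4Δₜ = -0.4 × (4/9)(11540) = -2052 cm⁻¹.
Subtracting, OSPE = -6924 − (-2052) = -4872 cm⁻¹.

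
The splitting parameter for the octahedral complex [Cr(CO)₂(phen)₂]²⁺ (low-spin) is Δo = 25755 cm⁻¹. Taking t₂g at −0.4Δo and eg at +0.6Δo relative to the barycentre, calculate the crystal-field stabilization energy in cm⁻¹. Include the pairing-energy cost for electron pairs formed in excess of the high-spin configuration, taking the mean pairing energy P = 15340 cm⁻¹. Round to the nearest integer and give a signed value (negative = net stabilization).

-25868

Ligand charges: 2×(+0) from CO and 2×(+0) from phen sum to +0; with overall charge +2, Cr is +2.
Cr sits in group 6; removing 2 electrons leaves Cr²⁺ with 6 − 2 = 4 d electrons.
Electron filling gives t₂g⁴ eg⁰.
Orbital CFSE = 4(-0.4) + 0(0.6) = -1.6Δo = -1.6 × 25755 = -41208 cm⁻¹.
Pairing penalty: 1 pair vs 0 in the high-spin reference → 1 extra × P = 15340 cm⁻¹.
Combining: -41208 + 15340 = -25868 cm⁻¹.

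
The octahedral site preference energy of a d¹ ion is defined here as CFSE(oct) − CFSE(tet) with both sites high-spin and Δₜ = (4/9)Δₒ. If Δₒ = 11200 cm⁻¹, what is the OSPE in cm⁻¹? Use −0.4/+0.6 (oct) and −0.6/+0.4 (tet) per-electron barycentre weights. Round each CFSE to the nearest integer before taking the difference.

-1493

In an octahedral site d¹ (HS) is t2g^1 e_g^0, giving CFSE(oct) = -0.4Δₒ = -4480 cm⁻¹.
Tetrahedral: e^1 t2^0, CFSE = 1(−0.6) + 0(+0.4) = -0.6Δₜ = -0.6 × (4/9) × 11200 = -2987 cm⁻¹.
OSPE = CFSE(oct) − CFSE(tet) = -4480 − (-2987) = -1493 cm⁻¹.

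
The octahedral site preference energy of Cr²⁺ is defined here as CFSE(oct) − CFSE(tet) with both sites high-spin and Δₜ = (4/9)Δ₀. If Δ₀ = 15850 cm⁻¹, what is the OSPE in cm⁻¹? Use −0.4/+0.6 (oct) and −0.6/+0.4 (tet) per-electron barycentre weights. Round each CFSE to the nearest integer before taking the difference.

Group 6 minus oxidation state +2 gives a d⁴ configuration for Cr²⁺.
In an octahedral site d⁴ (HS) is t₂g³ eg¹, giving CFSE(oct) = -0.6Δ₀ = -9510 cm⁻¹.
In a tetrahedral site the filling is e² t₂²: CFSE(tet) = -0.4Δₜ = -0.4 × (4/9)(15850) = -2818 cm⁻¹.
OSPE = -9510 − (-2818) = -6692 cm⁻¹.

-6692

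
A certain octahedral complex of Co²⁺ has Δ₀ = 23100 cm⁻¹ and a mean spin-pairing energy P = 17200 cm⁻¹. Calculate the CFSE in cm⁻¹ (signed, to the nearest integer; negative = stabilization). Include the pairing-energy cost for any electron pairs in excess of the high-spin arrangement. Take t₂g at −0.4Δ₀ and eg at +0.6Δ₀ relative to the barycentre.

-24380

Group 9 minus oxidation state +2 gives a d⁷ configuration for Co²⁺.
Δ₀ > P, so pairing is preferred: the ground state is low-spin.
Configuration: t₂g⁶ eg¹.
Orbital CFSE = -1.8Δ₀ = -1.8 × 23100 = -41580 cm⁻¹.
Excess pairs vs high-spin: 3 − 2 = 1; pairing cost = +17200 cm⁻¹.
Net CFSE = -41580 + 17200 = -24380 cm⁻¹.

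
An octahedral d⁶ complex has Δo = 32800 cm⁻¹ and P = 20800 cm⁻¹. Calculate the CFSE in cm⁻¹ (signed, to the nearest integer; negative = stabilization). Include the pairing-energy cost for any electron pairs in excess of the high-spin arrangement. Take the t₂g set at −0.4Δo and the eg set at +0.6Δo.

Since Δo = 32800 cm⁻¹ > P = 20800 cm⁻¹, the complex adopts the low-spin configuration.
Configuration: t₂g⁶ eg⁰.
Orbital CFSE = -2.4Δo = -2.4 × 32800 = -78720 cm⁻¹.
Excess pairs vs high-spin: 3 − 1 = 2; pairing cost = +41600 cm⁻¹.
Net CFSE = -78720 + 41600 = -37120 cm⁻¹.

-37120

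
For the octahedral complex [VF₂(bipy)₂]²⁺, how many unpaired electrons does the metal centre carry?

1

Ligand charges: 2×(-1) from F⁻ and 2×(+0) from bipy sum to -2; with overall charge +2, V is +4.
V is in group 5, so V⁴⁺ is d¹ (5 − 4 = 1).
Configuration: t₂g¹ eg⁰, giving 1 unpaired electron.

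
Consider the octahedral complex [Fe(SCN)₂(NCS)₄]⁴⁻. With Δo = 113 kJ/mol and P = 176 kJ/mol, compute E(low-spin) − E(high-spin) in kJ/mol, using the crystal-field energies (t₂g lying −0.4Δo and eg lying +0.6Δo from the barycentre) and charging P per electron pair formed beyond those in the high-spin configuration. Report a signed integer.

Ligand charges: 2×(-1) from SCN⁻ and 4×(-1) from NCS⁻ sum to -6; with overall charge -4, Fe is +2.
Fe sits in group 8; removing 2 electrons leaves Fe²⁺ with 8 − 2 = 6 d electrons.
High-spin d⁶ fills as t₂g⁴ eg² with CFSE 4(−0.4) + 2(+0.6) = -0.4Δo = -45 kJ/mol.
Low-spin t₂g⁶ eg⁰ gives -2.4Δo = -271 kJ/mol, but forming 2 extra pairs costs 2P = 352 kJ/mol, so E(LS) = -271 + 352 = 81 kJ/mol.
Thus E(LS) − E(HS) = 126 kJ/mol.

126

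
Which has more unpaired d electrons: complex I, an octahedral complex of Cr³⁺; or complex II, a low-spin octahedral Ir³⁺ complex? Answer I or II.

I: Cr is in group 6, so Cr³⁺ is d³ (6 − 3 = 3); t₂g³ eg⁰ → 3 unpaired.
II: Ir sits in group 9; removing 3 electrons leaves Ir³⁺ with 9 − 3 = 6 d electrons; t2g^6 e_g^0 → 0 unpaired.
So I has more unpaired electrons.

I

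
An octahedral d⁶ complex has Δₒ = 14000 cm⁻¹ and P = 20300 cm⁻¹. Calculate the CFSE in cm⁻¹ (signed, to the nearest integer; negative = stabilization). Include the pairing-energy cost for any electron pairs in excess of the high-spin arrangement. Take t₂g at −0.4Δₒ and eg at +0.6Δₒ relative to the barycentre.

Since Δₒ = 14000 cm⁻¹ < P = 20300 cm⁻¹, the complex adopts the high-spin configuration.
Configuration: t₂g⁴ eg².
Orbital CFSE = -0.4Δₒ = -0.4 × 14000 = -5600 cm⁻¹.
High-spin has no excess pairs, so no pairing correction applies.

-5600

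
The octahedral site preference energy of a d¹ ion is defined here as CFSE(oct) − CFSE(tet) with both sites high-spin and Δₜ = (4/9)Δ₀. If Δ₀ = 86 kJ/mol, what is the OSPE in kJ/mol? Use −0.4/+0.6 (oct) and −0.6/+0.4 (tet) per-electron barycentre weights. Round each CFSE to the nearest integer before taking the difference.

In an octahedral site d¹ (HS) is t₂g¹ eg⁰, giving CFSE(oct) = -0.4Δ₀ = -34 kJ/mol.
Tetrahedral e¹ t₂⁰ gives -0.6Δₜ = -0.6 × (4/9) × 86 = -23 kJ/mol.
Subtracting, OSPE = -34 − (-23) = -11 kJ/mol.

-11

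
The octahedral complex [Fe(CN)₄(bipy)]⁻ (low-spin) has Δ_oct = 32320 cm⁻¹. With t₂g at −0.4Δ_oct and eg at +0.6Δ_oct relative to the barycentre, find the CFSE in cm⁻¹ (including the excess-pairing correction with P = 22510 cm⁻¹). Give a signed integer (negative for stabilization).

Ligand charges: 4×(-1) from CN⁻ and 1×(+0) from bipy sum to -4; with overall charge -1, Fe is +3.
Group 8 minus oxidation state +3 gives a d⁵ configuration for Fe³⁺.
Electron filling gives t₂g⁵ eg⁰.
Orbital CFSE = 5(-0.4) + 0(0.6) = -2.0Δ_oct = -2.0 × 32320 = -64640 cm⁻¹.
Pairing penalty: 2 pairs vs 0 in the high-spin reference → 2 extra × P = 45020 cm⁻¹.
Net CFSE = -64640 + 45020 = -19620 cm⁻¹.

-19620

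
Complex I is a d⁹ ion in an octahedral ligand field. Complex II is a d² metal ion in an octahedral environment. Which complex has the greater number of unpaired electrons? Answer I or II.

II

I: t₂g⁶ eg³ → 1 unpaired.
II: For octahedral d² the high- and low-spin configurations coincide; t₂g² eg⁰ → 2 unpaired.
So II has more unpaired electrons.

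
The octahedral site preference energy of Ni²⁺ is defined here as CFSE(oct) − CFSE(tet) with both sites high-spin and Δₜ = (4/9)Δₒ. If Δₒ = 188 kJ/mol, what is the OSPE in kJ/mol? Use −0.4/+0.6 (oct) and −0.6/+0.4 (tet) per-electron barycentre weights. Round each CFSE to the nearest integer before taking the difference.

-159

Ni²⁺: group 10, so d-count = 10 − 2 = 8.
Octahedral (high-spin): t₂g⁶ eg², CFSE = 6(−0.4) + 2(+0.6) = -1.2Δₒ = -1.2 × 188 = -226 kJ/mol.
Tetrahedral: e⁴ t₂⁴, CFSE = 4(−0.6) + 4(+0.4) = -0.8Δₜ = -0.8 × (4/9) × 188 = -67 kJ/mol.
OSPE = -226 − (-67) = -159 kJ/mol.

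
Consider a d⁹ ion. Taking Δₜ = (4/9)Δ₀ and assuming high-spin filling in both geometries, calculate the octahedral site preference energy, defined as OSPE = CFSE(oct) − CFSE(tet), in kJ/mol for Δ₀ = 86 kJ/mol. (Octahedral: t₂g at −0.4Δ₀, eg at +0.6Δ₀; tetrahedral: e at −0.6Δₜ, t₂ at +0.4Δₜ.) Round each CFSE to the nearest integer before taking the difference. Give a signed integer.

Octahedral (high-spin): t₂g⁶ eg³, CFSE = 6(−0.4) + 3(+0.6) = -0.6Δ₀ = -0.6 × 86 = -52 kJ/mol.
Tetrahedral e⁴ t₂⁵ gives -0.4Δₜ = -0.4 × (4/9) × 86 = -15 kJ/mol.
OSPE = -52 − (-15) = -37 kJ/mol.

-37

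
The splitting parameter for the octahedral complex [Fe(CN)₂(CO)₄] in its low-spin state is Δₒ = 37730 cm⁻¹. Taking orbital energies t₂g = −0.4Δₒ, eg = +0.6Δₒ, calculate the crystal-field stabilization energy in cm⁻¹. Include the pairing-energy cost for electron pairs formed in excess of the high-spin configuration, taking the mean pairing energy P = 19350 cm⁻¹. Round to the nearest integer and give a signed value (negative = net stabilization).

-51852

Ligand charges: 2×(-1) from CN⁻ and 4×(+0) from CO sum to -2; with overall charge +0, Fe is +2.
Fe is in group 8, so Fe²⁺ is d⁶ (8 − 2 = 6).
The d⁶ electrons fill as t₂g⁶ eg⁰.
The orbital stabilization is -2.4Δₒ = -2.4 × 37730 = -90552 cm⁻¹.
Relative to high-spin t₂g⁴ eg² (1 paired), the low-spin configuration has 2 additional pairs, contributing +2 × 19350 = +38700 cm⁻¹.
Net CFSE = -90552 + 38700 = -51852 cm⁻¹.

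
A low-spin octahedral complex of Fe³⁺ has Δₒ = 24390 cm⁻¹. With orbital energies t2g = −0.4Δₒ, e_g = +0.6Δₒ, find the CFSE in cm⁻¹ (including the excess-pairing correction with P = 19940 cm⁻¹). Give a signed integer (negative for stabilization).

-8900

Fe is in group 8, so Fe³⁺ is d⁵ (8 − 3 = 5).
Electron filling gives t2g^5 e_g^0.
CFSE(orbital) = 5×(-0.4Δₒ) + 0×(0.6Δₒ) = -2.0Δₒ; with Δₒ = 24390 cm⁻¹ that is -48780 cm⁻¹.
High-spin d⁵ would be t2g^3 e_g^2 with 0 pairs; low-spin has 2, so 2 excess pairs cost +2P = +39880 cm⁻¹.
Overall CFSE = -48780 + 39880 = -8900 cm⁻¹.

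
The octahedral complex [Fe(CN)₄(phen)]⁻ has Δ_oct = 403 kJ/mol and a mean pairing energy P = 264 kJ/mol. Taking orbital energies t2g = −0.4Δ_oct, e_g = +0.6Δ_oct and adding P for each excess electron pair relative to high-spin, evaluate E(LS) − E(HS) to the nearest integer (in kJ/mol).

-278

Ligand charges: 4×(-1) from CN⁻ and 1×(+0) from phen sum to -4; with overall charge -1, Fe is +3.
Fe³⁺: group 8, so d-count = 8 − 3 = 5.
High-spin: t2g^3 e_g^2, CFSE = 0.0Δ_oct = 0 kJ/mol.
Low-spin: t2g^5 e_g^0, orbital CFSE = -2.0Δ_oct = -806 kJ/mol; plus 2 excess pairs × P = +528 kJ/mol; total -278 kJ/mol.
E(LS) − E(HS) = -278 − (0) = -278 kJ/mol.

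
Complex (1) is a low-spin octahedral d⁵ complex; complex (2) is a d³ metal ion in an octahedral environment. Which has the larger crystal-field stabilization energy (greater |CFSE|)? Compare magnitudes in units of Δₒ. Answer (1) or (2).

(1): t₂g⁵ eg⁰, CFSE = -2.0Δₒ.
(2): For octahedral d³ the high- and low-spin configurations coincide; t₂g³ eg⁰, CFSE = -1.2Δₒ.
So (1) has the larger |CFSE|.

(1)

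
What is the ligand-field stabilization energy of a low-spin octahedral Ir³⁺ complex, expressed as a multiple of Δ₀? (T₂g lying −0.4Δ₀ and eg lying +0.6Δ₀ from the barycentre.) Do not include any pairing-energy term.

Ir is in group 9, so Ir³⁺ is d⁶ (9 − 3 = 6).
Configuration: t₂g⁶ eg⁰.
CFSE = 6(-0.4Δ₀) + 0(0.6Δ₀) = -2.4Δ₀ + 0.0Δ₀ = -2.4Δ₀.

-2.4 Δ₀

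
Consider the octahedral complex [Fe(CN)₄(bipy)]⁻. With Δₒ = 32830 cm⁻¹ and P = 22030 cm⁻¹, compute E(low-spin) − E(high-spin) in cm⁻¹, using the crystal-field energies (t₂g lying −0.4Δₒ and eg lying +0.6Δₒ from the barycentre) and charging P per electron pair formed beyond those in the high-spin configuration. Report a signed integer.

-21600

Ligand charges: 4×(-1) from CN⁻ and 1×(+0) from bipy sum to -4; with overall charge -1, Fe is +3.
Fe³⁺: group 8, so d-count = 8 − 3 = 5.
High-spin: t₂g³ eg², CFSE = 0.0Δₒ = 0 cm⁻¹.
Low-spin t₂g⁵ eg⁰ gives -2.0Δₒ = -65660 cm⁻¹, but forming 2 extra pairs costs 2P = 44060 cm⁻¹, so E(LS) = -65660 + 44060 = -21600 cm⁻¹.
The difference is -21600 − (0) = -21600 cm⁻¹, so low-spin lies lower.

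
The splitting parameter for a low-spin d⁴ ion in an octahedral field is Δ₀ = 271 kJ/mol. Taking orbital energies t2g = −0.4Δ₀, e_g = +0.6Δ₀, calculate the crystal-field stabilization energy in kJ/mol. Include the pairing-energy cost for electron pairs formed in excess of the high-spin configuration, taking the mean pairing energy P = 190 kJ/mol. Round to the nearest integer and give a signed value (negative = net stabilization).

The d⁴ electrons fill as t2g^4 e_g^0.
CFSE(orbital) = 4×(-0.4Δ₀) + 0×(0.6Δ₀) = -1.6Δ₀; with Δ₀ = 271 kJ/mol that is -434 kJ/mol.
High-spin d⁴ would be t2g^3 e_g^1 with 0 pairs; low-spin has 1, so 1 excess pair costs +1P = +190 kJ/mol.
Net CFSE = -434 + 190 = -244 kJ/mol.

-244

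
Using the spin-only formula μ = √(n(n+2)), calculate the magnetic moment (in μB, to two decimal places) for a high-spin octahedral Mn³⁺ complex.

4.90 μB

Mn is in group 7, so Mn³⁺ is d⁴ (7 − 3 = 4).
Configuration: t2g^3 e_g^1 → 4 unpaired electrons.
μ(spin-only) = √[4(4+2)] = √24 ≈ 4.90 μB.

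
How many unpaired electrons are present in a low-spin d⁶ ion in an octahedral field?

Configuration: t2g^6 e_g^0, giving 0 unpaired electrons.

0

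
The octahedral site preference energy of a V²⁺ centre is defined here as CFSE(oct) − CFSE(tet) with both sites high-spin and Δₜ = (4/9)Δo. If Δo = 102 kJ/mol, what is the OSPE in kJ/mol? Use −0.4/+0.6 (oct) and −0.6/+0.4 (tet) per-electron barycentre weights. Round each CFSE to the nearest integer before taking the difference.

-86

V²⁺: group 5, so d-count = 5 − 2 = 3.
Octahedral (high-spin): t2g^3 e_g^0, CFSE = 3(−0.4) + 0(+0.6) = -1.2Δo = -1.2 × 102 = -122 kJ/mol.
Tetrahedral e^2 t2^1 gives -0.8Δₜ = -0.8 × (4/9) × 102 = -36 kJ/mol.
OSPE = CFSE(oct) − CFSE(tet) = -122 − (-36) = -86 kJ/mol.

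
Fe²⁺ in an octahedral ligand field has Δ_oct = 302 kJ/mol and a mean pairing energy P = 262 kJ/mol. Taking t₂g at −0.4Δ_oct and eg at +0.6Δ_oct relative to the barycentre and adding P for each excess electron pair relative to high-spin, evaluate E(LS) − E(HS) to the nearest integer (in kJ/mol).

-80

Fe²⁺: group 8, so d-count = 8 − 2 = 6.
In the high-spin limit (t₂g⁴ eg²) the orbital term is -0.4Δ_oct = -121 kJ/mol, with no excess pairing.
Low-spin t₂g⁶ eg⁰ gives -2.4Δ_oct = -725 kJ/mol, but forming 2 extra pairs costs 2P = 524 kJ/mol, so E(LS) = -725 + 524 = -201 kJ/mol.
The difference is -201 − (-121) = -80 kJ/mol, so low-spin lies lower.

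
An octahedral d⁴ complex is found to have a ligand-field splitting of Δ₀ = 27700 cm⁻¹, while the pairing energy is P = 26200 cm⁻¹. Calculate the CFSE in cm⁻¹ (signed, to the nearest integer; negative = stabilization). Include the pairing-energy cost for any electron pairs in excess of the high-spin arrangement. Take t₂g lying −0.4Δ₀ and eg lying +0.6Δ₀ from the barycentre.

Since Δ₀ = 27700 cm⁻¹ > P = 26200 cm⁻¹, the complex adopts the low-spin configuration.
Filling d⁴ accordingly: t₂g⁴ eg⁰.
Orbital CFSE = -1.6Δ₀ = -1.6 × 27700 = -44320 cm⁻¹.
Excess pairs vs high-spin: 1 − 0 = 1; pairing cost = +26200 cm⁻¹.
Net CFSE = -44320 + 26200 = -18120 cm⁻¹.

-18120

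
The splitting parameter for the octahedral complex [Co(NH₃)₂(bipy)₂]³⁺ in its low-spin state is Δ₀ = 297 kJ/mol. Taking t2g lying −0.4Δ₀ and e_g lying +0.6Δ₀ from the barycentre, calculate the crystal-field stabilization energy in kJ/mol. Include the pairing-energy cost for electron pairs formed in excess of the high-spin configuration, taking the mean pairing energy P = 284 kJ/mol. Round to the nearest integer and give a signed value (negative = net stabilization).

-145

Ligand charges: 2×(+0) from NH₃ and 2×(+0) from bipy sum to +0; with overall charge +3, Co is +3.
Co³⁺: group 9, so d-count = 9 − 3 = 6.
Configuration: t2g^6 e_g^0.
CFSE(orbital) = 6×(-0.4Δ₀) + 0×(0.6Δ₀) = -2.4Δ₀; with Δ₀ = 297 kJ/mol that is -713 kJ/mol.
High-spin d⁶ would be t2g^4 e_g^2 with 1 pair; low-spin has 3, so 2 excess pairs cost +2P = +568 kJ/mol.
Combining: -713 + 568 = -145 kJ/mol.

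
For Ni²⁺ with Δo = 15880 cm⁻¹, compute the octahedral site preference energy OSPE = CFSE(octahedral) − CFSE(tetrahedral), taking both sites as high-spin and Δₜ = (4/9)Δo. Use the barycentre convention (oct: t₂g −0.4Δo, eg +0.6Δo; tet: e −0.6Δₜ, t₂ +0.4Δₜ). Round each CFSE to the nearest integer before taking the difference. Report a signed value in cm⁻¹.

Ni²⁺: group 10, so d-count = 10 − 2 = 8.
Octahedral high-spin t2g^6 e_g^2: CFSE = -1.2 × 15880 = -19056 cm⁻¹.
Tetrahedral e^4 t2^4 gives -0.8Δₜ = -0.8 × (4/9) × 15880 = -5646 cm⁻¹.
OSPE = -19056 − (-5646) = -13410 cm⁻¹.

-13410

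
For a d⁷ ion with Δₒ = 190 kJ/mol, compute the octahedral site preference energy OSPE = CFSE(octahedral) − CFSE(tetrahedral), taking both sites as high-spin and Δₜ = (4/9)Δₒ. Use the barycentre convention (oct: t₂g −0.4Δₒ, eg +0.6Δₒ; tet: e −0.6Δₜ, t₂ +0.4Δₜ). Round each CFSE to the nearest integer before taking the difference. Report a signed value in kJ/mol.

-51

Octahedral (high-spin): t₂g⁵ eg², CFSE = 5(−0.4) + 2(+0.6) = -0.8Δₒ = -0.8 × 190 = -152 kJ/mol.
Tetrahedral: e⁴ t₂³, CFSE = 4(−0.6) + 3(+0.4) = -1.2Δₜ = -1.2 × (4/9) × 190 = -101 kJ/mol.
OSPE = -152 − (-101) = -51 kJ/mol.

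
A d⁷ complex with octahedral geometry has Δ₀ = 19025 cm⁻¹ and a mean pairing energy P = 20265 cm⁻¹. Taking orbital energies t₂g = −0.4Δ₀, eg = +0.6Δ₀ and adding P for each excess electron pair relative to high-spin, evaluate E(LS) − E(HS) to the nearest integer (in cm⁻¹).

High-spin: t₂g⁵ eg², CFSE = -0.8Δ₀ = -15220 cm⁻¹.
Low-spin: t₂g⁶ eg¹, orbital CFSE = -1.8Δ₀ = -34245 cm⁻¹; plus 1 excess pair × P = +20265 cm⁻¹; total -13980 cm⁻¹.
Thus E(LS) − E(HS) = 1240 cm⁻¹.

1240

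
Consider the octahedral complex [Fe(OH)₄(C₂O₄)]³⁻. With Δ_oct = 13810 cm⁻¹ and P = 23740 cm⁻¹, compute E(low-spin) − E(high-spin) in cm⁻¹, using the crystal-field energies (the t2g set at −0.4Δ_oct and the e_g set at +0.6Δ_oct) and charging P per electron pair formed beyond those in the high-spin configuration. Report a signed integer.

Ligand charges: 4×(-1) from OH⁻ and 1×(-2) from C₂O₄²⁻ sum to -6; with overall charge -3, Fe is +3.
Fe³⁺: group 8, so d-count = 8 − 3 = 5.
High-spin: t2g^3 e_g^2, CFSE = 0.0Δ_oct = 0 cm⁻¹.
Low-spin: t2g^5 e_g^0, orbital CFSE = -2.0Δ_oct = -27620 cm⁻¹; plus 2 excess pairs × P = +47480 cm⁻¹; total 19860 cm⁻¹.
Thus E(LS) − E(HS) = 19860 cm⁻¹.

19860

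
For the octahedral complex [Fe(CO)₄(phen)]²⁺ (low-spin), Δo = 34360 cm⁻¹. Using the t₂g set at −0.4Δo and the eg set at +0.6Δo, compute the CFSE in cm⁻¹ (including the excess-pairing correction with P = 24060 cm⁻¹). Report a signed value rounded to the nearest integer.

-34344

Ligand charges: 4×(+0) from CO and 1×(+0) from phen sum to +0; with overall charge +2, Fe is +2.
Fe is in group 8, so Fe²⁺ is d⁶ (8 − 2 = 6).
The d⁶ electrons fill as t₂g⁶ eg⁰.
CFSE(orbital) = 6×(-0.4Δo) + 0×(0.6Δo) = -2.4Δo; with Δo = 34360 cm⁻¹ that is -82464 cm⁻¹.
High-spin d⁶ would be t₂g⁴ eg² with 1 pair; low-spin has 3, so 2 excess pairs cost +2P = +48120 cm⁻¹.
Combining: -82464 + 48120 = -34344 cm⁻¹.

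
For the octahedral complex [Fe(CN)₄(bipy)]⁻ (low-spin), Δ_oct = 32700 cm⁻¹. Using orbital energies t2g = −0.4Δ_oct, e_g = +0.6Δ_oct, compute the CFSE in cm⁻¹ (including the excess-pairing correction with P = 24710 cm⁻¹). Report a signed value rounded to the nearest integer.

-15980

Ligand charges: 4×(-1) from CN⁻ and 1×(+0) from bipy sum to -4; with overall charge -1, Fe is +3.
Fe is in group 8, so Fe³⁺ is d⁵ (8 − 3 = 5).
The d⁵ electrons fill as t2g^5 e_g^0.
Orbital CFSE = 5(-0.4) + 0(0.6) = -2.0Δ_oct = -2.0 × 32700 = -65400 cm⁻¹.
Relative to high-spin t2g^3 e_g^2 (0 paired), the low-spin configuration has 2 additional pairs, contributing +2 × 24710 = +49420 cm⁻¹.
Overall CFSE = -65400 + 49420 = -15980 cm⁻¹.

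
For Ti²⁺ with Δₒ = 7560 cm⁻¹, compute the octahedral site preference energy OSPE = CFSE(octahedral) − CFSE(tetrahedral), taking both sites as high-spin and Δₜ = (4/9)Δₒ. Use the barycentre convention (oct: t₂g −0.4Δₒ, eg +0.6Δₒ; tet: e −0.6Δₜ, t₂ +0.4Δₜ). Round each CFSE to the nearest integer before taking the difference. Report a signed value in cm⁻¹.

Group 4 minus oxidation state +2 gives a d² configuration for Ti²⁺.
Octahedral high-spin t₂g² eg⁰: CFSE = -0.8 × 7560 = -6048 cm⁻¹.
Tetrahedral: e² t₂⁰, CFSE = 2(−0.6) + 0(+0.4) = -1.2Δₜ = -1.2 × (4/9) × 7560 = -4032 cm⁻¹.
OSPE = -6048 − (-4032) = -2016 cm⁻¹.

-2016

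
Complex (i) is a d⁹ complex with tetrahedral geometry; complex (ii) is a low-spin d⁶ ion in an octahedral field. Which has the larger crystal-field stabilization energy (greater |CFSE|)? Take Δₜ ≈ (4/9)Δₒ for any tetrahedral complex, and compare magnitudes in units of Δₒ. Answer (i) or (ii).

(i): With tetrahedral geometry the complex is necessarily high-spin; e⁴ t₂⁵, CFSE = -0.4Δₜ ≈ -0.18Δₒ.
(ii): t₂g⁶ eg⁰, CFSE = -2.4Δₒ.
So (ii) has the larger |CFSE|.

(ii)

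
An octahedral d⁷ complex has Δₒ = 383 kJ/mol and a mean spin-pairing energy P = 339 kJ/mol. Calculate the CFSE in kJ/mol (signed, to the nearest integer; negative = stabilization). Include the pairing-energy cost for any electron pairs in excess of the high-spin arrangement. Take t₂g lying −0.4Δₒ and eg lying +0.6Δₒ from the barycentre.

-350

Since Δₒ = 383 kJ/mol > P = 339 kJ/mol, the complex adopts the low-spin configuration.
Filling d⁷ accordingly: t₂g⁶ eg¹.
Orbital CFSE = -1.8Δₒ = -1.8 × 383 = -689 kJ/mol.
Excess pairs vs high-spin: 3 − 2 = 1; pairing cost = +339 kJ/mol.
Net CFSE = -689 + 339 = -350 kJ/mol.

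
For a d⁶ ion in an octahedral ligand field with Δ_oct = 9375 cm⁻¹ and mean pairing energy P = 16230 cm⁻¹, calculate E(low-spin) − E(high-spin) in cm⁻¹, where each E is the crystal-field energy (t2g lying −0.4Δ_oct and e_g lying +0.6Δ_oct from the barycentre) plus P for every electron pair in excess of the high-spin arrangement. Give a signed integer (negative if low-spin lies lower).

High-spin: t2g^4 e_g^2, CFSE = -0.4Δ_oct = -3750 cm⁻¹.
For low-spin the configuration is t2g^6 e_g^0: orbital energy -2.4 × 9375 = -22500 cm⁻¹, and 2 additional pairs relative to high-spin add 32460 cm⁻¹, giving 9960 cm⁻¹.
E(LS) − E(HS) = 9960 − (-3750) = 13710 cm⁻¹.

13710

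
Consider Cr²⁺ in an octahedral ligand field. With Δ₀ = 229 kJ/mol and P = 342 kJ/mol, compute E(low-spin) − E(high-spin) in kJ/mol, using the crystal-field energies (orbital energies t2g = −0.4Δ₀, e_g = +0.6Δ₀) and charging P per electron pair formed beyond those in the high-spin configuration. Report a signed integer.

113

Cr sits in group 6; removing 2 electrons leaves Cr²⁺ with 6 − 2 = 4 d electrons.
High-spin d⁴ fills as t2g^3 e_g^1 with CFSE 3(−0.4) + 1(+0.6) = -0.6Δ₀ = -137 kJ/mol.
Low-spin: t2g^4 e_g^0, orbital CFSE = -1.6Δ₀ = -366 kJ/mol; plus 1 excess pair × P = +342 kJ/mol; total -24 kJ/mol.
Thus E(LS) − E(HS) = 113 kJ/mol.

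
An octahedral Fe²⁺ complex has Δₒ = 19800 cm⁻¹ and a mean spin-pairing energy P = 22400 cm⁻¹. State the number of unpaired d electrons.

Fe²⁺: group 8, so d-count = 8 − 2 = 6.
Δₒ < P, so pairing is avoided: the ground state is high-spin.
Configuration: t₂g⁴ eg².
Unpaired electrons: 4.

4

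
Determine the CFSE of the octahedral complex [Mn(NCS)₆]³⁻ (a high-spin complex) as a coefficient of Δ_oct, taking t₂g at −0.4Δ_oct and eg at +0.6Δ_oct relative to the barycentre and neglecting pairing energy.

Each NCS⁻ contributes -1; 6 × (-1) = -6. With overall charge -3, Mn is in the +3 oxidation state.
Mn sits in group 7; removing 3 electrons leaves Mn³⁺ with 7 − 3 = 4 d electrons.
Configuration: t₂g³ eg¹.
CFSE = 3(-0.4Δ_oct) + 1(0.6Δ_oct) = -1.2Δ_oct + 0.6Δ_oct = -0.6Δ_oct.

-0.6 Δ_oct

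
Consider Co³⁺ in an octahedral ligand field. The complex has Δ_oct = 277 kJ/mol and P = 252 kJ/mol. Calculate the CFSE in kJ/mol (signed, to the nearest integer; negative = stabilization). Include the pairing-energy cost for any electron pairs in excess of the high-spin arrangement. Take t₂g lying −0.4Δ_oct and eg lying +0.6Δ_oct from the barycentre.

Group 9 minus oxidation state +3 gives a d⁶ configuration for Co³⁺.
Since Δ_oct = 277 kJ/mol > P = 252 kJ/mol, the complex adopts the low-spin configuration.
That gives t₂g⁶ eg⁰.
Orbital CFSE = -2.4Δ_oct = -2.4 × 277 = -665 kJ/mol.
Excess pairs vs high-spin: 3 − 1 = 2; pairing cost = +504 kJ/mol.
Net CFSE = -665 + 504 = -161 kJ/mol.

-161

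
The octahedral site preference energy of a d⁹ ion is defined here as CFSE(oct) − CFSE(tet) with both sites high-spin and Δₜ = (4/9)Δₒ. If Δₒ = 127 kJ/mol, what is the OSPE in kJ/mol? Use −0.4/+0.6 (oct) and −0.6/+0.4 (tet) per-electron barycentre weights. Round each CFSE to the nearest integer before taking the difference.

Octahedral (high-spin): t₂g⁶ eg³, CFSE = 6(−0.4) + 3(+0.6) = -0.6Δₒ = -0.6 × 127 = -76 kJ/mol.
In a tetrahedral site the filling is e⁴ t₂⁵: CFSE(tet) = -0.4Δₜ = -0.4 × (4/9)(127) = -23 kJ/mol.
Subtracting, OSPE = -76 − (-23) = -53 kJ/mol.

-53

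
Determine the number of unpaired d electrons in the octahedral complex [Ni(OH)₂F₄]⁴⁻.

2

Ligand charges: 2×(-1) from OH⁻ and 4×(-1) from F⁻ sum to -6; with overall charge -4, Ni is +2.
Ni is in group 10, so Ni²⁺ is d⁸ (10 − 2 = 8).
Configuration: t₂g⁶ eg², giving 2 unpaired electrons.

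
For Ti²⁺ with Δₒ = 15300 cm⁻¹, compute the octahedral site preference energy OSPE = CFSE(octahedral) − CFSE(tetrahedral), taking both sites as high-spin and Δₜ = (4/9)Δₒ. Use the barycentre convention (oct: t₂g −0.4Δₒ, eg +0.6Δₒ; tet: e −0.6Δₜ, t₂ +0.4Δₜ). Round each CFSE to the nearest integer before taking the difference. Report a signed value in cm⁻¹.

-4080

Ti²⁺: group 4, so d-count = 4 − 2 = 2.
In an octahedral site d² (HS) is t₂g² eg⁰, giving CFSE(oct) = -0.8Δₒ = -12240 cm⁻¹.
Tetrahedral e² t₂⁰ gives -1.2Δₜ = -1.2 × (4/9) × 15300 = -8160 cm⁻¹.
OSPE = -12240 − (-8160) = -4080 cm⁻¹.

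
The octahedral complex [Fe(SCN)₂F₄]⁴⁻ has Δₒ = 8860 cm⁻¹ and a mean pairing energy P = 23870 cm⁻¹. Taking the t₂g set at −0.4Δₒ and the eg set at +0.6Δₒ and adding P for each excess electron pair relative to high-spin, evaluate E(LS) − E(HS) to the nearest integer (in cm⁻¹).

Ligand charges: 2×(-1) from SCN⁻ and 4×(-1) from F⁻ sum to -6; with overall charge -4, Fe is +2.
Fe sits in group 8; removing 2 electrons leaves Fe²⁺ with 8 − 2 = 6 d electrons.
High-spin: t₂g⁴ eg², CFSE = -0.4Δₒ = -3544 cm⁻¹.
Low-spin t₂g⁶ eg⁰ gives -2.4Δₒ = -21264 cm⁻¹, but forming 2 extra pairs costs 2P = 47740 cm⁻¹, so E(LS) = -21264 + 47740 = 26476 cm⁻¹.
The difference is 26476 − (-3544) = 30020 cm⁻¹, so high-spin lies lower.

30020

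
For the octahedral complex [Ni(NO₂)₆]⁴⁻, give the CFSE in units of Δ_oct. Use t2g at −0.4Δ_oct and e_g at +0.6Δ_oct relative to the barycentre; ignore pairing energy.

-1.2 Δ_oct

Each NO₂⁻ contributes -1; 6 × (-1) = -6. With overall charge -4, Ni is in the +2 oxidation state.
Ni sits in group 10; removing 2 electrons leaves Ni²⁺ with 10 − 2 = 8 d electrons.
For octahedral d⁸ the high- and low-spin configurations coincide.
Configuration: t2g^6 e_g^2.
CFSE = 6(-0.4Δ_oct) + 2(0.6Δ_oct) = -2.4Δ_oct + 1.2Δ_oct = -1.2Δ_oct.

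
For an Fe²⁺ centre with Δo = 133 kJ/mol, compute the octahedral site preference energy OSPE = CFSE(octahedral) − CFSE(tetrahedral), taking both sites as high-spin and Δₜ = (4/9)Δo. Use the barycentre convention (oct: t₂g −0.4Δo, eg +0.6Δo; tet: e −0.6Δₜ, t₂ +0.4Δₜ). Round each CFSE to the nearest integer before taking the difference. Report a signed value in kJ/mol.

Fe²⁺: group 8, so d-count = 8 − 2 = 6.
Octahedral high-spin t2g^4 e_g^2: CFSE = -0.4 × 133 = -53 kJ/mol.
Tetrahedral: e^3 t2^3, CFSE = 3(−0.6) + 3(+0.4) = -0.6Δₜ = -0.6 × (4/9) × 133 = -35 kJ/mol.
OSPE = CFSE(oct) − CFSE(tet) = -53 − (-35) = -18 kJ/mol.

-18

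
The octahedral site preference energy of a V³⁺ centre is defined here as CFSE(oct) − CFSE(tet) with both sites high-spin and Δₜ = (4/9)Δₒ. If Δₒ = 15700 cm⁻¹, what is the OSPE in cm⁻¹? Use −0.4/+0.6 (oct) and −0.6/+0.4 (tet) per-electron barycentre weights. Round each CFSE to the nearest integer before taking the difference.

Group 5 minus oxidation state +3 gives a d² configuration for V³⁺.
Octahedral high-spin t₂g² eg⁰: CFSE = -0.8 × 15700 = -12560 cm⁻¹.
Tetrahedral e² t₂⁰ gives -1.2Δₜ = -1.2 × (4/9) × 15700 = -8373 cm⁻¹.
OSPE = -12560 − (-8373) = -4187 cm⁻¹.

-4187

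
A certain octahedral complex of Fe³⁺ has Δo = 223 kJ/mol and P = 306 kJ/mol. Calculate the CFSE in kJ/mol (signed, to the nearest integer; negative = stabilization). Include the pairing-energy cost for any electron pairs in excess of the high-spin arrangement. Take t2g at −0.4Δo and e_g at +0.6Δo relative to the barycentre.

0

Fe sits in group 8; removing 3 electrons leaves Fe³⁺ with 8 − 3 = 5 d electrons.
Here Δo < P (223 < 306), so the high-spin state is favoured.
Filling d⁵ accordingly: t2g^3 e_g^2.
Orbital CFSE = 0.0Δo = 0.0 × 223 = 0 kJ/mol.
High-spin has no excess pairs, so no pairing correction applies.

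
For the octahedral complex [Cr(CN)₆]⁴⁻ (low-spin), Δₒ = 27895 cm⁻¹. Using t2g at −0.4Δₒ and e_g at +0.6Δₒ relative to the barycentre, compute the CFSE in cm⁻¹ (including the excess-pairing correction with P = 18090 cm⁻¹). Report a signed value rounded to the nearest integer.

Each CN⁻ contributes -1; 6 × (-1) = -6. With overall charge -4, Cr is in the +2 oxidation state.
Cr is in group 6, so Cr²⁺ is d⁴ (6 − 2 = 4).
The d⁴ electrons fill as t2g^4 e_g^0.
Orbital CFSE = 4(-0.4) + 0(0.6) = -1.6Δₒ = -1.6 × 27895 = -44632 cm⁻¹.
High-spin d⁴ would be t2g^3 e_g^1 with 0 pairs; low-spin has 1, so 1 excess pair costs +1P = +18090 cm⁻¹.
Overall CFSE = -44632 + 18090 = -26542 cm⁻¹.

-26542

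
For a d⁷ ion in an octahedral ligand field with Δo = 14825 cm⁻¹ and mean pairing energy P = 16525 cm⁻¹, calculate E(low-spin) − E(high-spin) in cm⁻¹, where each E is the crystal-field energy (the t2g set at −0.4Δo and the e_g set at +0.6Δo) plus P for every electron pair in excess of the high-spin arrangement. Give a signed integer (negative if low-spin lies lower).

High-spin d⁷ fills as t2g^5 e_g^2 with CFSE 5(−0.4) + 2(+0.6) = -0.8Δo = -11860 cm⁻¹.
Low-spin: t2g^6 e_g^1, orbital CFSE = -1.8Δo = -26685 cm⁻¹; plus 1 excess pair × P = +16525 cm⁻¹; total -10160 cm⁻¹.
The difference is -10160 − (-11860) = 1700 cm⁻¹, so high-spin lies lower.

1700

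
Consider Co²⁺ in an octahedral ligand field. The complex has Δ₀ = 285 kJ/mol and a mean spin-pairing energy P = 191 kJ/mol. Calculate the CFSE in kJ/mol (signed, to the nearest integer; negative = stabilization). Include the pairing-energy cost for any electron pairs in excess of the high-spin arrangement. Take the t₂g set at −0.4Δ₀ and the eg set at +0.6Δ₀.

Co sits in group 9; removing 2 electrons leaves Co²⁺ with 9 − 2 = 7 d electrons.
With Δ₀ > P the complex is low-spin.
Filling d⁷ accordingly: t₂g⁶ eg¹.
Orbital CFSE = -1.8Δ₀ = -1.8 × 285 = -513 kJ/mol.
Excess pairs vs high-spin: 3 − 2 = 1; pairing cost = +191 kJ/mol.
Net CFSE = -513 + 191 = -322 kJ/mol.

-322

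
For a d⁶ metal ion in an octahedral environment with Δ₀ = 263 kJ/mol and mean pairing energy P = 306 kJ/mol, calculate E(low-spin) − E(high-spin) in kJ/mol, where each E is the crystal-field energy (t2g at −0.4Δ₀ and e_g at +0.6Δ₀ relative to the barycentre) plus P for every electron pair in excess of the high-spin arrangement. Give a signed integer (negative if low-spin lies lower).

High-spin d⁶ fills as t2g^4 e_g^2 with CFSE 4(−0.4) + 2(+0.6) = -0.4Δ₀ = -105 kJ/mol.
For low-spin the configuration is t2g^6 e_g^0: orbital energy -2.4 × 263 = -631 kJ/mol, and 2 additional pairs relative to high-spin add 612 kJ/mol, giving -19 kJ/mol.
E(LS) − E(HS) = -19 − (-105) = 86 kJ/mol.

86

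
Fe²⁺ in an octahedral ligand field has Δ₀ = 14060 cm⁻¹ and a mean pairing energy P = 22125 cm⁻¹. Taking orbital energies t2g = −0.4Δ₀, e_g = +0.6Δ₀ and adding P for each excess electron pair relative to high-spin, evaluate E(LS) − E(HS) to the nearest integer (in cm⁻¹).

16130

Fe²⁺: group 8, so d-count = 8 − 2 = 6.
High-spin d⁶ fills as t2g^4 e_g^2 with CFSE 4(−0.4) + 2(+0.6) = -0.4Δ₀ = -5624 cm⁻¹.
Low-spin t2g^6 e_g^0 gives -2.4Δ₀ = -33744 cm⁻¹, but forming 2 extra pairs costs 2P = 44250 cm⁻¹, so E(LS) = -33744 + 44250 = 10506 cm⁻¹.
The difference is 10506 − (-5624) = 16130 cm⁻¹, so high-spin lies lower.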